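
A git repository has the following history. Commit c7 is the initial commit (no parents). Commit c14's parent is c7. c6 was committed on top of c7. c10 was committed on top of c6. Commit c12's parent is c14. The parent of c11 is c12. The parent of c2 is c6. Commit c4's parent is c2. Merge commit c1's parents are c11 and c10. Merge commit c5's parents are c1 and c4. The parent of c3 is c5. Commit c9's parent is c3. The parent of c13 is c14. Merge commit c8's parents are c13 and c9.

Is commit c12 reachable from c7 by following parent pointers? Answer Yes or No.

No

Ancestors of c7: {c7}.
c12 is not in that set, so it is not an ancestor of c7.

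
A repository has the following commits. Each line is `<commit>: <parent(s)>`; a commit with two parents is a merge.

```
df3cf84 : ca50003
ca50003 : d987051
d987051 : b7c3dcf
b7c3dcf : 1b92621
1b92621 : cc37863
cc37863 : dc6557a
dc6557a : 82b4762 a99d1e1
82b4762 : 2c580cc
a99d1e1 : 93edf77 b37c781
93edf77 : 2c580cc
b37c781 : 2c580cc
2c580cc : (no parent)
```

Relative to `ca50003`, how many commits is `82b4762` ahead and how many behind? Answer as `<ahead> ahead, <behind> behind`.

0 ahead, 9 behind

Reachable from 82b4762: {2c580cc, 82b4762}.
Reachable from ca50003: {1b92621, 2c580cc, 82b4762, 93edf77, a99d1e1, b37c781, b7c3dcf, ca50003, cc37863, d987051, dc6557a}.
Only in 82b4762's history (ahead): {} — 0.
Only in ca50003's history (behind): {1b92621, 93edf77, a99d1e1, b37c781, b7c3dcf, ca50003, cc37863, d987051, dc6557a} — 9.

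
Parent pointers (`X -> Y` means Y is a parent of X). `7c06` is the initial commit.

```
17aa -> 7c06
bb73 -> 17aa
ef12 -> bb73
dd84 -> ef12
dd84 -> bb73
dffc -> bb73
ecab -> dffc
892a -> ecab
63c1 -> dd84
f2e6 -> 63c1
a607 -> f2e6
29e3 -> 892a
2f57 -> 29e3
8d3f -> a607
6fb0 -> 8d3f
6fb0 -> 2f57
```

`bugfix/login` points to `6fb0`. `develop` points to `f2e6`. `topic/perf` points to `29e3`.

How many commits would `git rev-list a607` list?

Walking parent pointers from a607: reachable set = {17aa, 63c1, 7c06, a607, bb73, dd84, ef12, f2e6}.
That is 8 commits.

8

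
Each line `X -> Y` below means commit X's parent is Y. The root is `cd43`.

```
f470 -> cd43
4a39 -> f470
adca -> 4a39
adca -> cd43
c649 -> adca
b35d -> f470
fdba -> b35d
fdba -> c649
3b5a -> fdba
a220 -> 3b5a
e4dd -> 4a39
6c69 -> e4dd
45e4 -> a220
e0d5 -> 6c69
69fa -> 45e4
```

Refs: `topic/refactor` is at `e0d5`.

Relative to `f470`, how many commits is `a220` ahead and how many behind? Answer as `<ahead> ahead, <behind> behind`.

7 ahead, 0 behind

Reachable from a220: {3b5a, 4a39, a220, adca, b35d, c649, cd43, f470, fdba}.
Reachable from f470: {cd43, f470}.
Only in a220's history (ahead): {3b5a, 4a39, a220, adca, b35d, c649, fdba} — 7.
Only in f470's history (behind): {} — 0.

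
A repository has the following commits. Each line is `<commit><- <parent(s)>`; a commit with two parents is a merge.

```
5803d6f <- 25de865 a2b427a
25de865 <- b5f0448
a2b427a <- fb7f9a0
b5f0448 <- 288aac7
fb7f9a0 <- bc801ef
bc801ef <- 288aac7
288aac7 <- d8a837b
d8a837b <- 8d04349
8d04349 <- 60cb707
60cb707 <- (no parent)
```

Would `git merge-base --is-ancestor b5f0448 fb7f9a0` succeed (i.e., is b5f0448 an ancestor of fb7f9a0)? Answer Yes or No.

Ancestors of fb7f9a0: {288aac7, 60cb707, 8d04349, bc801ef, d8a837b, fb7f9a0}.
b5f0448 is not in that set, so it is not an ancestor of fb7f9a0.

No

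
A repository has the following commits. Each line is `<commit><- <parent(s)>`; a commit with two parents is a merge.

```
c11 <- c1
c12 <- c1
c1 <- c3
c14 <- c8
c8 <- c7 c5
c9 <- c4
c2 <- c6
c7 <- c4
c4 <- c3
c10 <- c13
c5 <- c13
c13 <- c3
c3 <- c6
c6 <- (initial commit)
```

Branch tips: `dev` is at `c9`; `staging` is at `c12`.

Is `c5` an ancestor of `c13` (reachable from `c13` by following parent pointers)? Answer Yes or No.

Ancestors of c13: {c13, c3, c6}.
c5 is not in that set, so it is not an ancestor of c13.

No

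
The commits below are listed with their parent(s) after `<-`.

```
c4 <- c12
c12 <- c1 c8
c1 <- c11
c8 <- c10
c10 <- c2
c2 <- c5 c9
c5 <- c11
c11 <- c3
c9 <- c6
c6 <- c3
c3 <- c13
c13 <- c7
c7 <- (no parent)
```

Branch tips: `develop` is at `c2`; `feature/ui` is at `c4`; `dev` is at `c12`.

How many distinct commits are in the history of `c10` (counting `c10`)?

Walking parent pointers from c10: reachable set = {c10, c11, c13, c2, c3, c5, c6, c7, c9}.
That is 9 commits.

9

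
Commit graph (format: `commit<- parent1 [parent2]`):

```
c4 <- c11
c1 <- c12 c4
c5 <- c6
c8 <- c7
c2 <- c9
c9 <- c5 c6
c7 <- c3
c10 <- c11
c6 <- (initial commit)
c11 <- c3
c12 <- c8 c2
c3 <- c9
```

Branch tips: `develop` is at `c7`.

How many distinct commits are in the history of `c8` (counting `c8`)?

Walking parent pointers from c8: reachable set = {c3, c5, c6, c7, c8, c9}.
That is 6 commits.

6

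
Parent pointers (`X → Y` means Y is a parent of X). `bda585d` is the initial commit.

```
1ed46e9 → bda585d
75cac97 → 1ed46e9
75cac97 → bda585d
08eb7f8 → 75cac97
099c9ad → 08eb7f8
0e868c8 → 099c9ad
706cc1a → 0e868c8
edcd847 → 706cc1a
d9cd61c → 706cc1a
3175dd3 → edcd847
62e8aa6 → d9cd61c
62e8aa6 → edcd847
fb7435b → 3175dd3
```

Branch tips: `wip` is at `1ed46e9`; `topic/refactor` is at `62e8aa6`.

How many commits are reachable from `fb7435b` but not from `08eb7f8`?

Reachable from fb7435b: {08eb7f8, 099c9ad, 0e868c8, 1ed46e9, 3175dd3, 706cc1a, 75cac97, bda585d, edcd847, fb7435b}.
Reachable from 08eb7f8: {08eb7f8, 1ed46e9, 75cac97, bda585d}.
In fb7435b's history but not 08eb7f8's: {099c9ad, 0e868c8, 3175dd3, 706cc1a, edcd847, fb7435b} — 6 commits.

6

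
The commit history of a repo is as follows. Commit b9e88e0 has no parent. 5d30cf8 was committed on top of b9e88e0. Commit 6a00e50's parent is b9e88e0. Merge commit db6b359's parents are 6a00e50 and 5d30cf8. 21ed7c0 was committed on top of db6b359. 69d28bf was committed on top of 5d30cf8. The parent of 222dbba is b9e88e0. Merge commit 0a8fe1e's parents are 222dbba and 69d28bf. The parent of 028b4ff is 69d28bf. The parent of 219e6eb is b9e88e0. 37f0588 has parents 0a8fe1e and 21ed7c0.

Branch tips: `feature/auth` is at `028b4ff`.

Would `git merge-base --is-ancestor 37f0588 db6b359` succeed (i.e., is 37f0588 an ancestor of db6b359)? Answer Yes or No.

Ancestors of db6b359: {5d30cf8, 6a00e50, b9e88e0, db6b359}.
37f0588 is not in that set, so it is not an ancestor of db6b359.

No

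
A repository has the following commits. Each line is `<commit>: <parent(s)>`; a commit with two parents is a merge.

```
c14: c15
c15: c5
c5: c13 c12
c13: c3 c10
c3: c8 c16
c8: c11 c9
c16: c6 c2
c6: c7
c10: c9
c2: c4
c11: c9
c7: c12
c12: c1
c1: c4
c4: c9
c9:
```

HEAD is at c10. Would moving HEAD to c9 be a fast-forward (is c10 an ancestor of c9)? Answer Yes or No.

A fast-forward from c10 to c9 is possible iff c10 is an ancestor of c9.
Ancestors of c9: {c9}.
c10 is not among them, so fast-forward is not possible.

No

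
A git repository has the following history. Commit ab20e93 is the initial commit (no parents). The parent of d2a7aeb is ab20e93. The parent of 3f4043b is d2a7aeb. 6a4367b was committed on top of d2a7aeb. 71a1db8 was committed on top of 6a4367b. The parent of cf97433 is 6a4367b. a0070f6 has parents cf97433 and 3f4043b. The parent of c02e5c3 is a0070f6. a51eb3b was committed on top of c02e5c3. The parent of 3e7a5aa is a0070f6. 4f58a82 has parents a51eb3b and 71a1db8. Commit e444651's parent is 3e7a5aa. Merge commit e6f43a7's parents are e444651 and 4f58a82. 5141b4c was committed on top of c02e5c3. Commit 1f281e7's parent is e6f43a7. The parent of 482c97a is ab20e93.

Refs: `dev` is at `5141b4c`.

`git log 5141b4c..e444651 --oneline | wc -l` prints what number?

2

Reachable from e444651: {3e7a5aa, 3f4043b, 6a4367b, a0070f6, ab20e93, cf97433, d2a7aeb, e444651}.
Reachable from 5141b4c: {3f4043b, 5141b4c, 6a4367b, a0070f6, ab20e93, c02e5c3, cf97433, d2a7aeb}.
In e444651's history but not 5141b4c's: {3e7a5aa, e444651} — 2 commits.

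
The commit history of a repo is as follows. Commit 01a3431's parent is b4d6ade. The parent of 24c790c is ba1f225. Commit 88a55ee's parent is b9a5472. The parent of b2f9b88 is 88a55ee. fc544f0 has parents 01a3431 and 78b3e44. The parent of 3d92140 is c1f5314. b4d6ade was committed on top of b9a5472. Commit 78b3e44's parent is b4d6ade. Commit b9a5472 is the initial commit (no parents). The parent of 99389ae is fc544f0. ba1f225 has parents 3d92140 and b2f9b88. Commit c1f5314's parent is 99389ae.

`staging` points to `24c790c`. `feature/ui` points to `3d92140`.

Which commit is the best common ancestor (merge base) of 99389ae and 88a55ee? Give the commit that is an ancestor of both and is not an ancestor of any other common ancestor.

b9a5472

Ancestors of 99389ae: {01a3431, 78b3e44, 99389ae, b4d6ade, b9a5472, fc544f0}.
Ancestors of 88a55ee: {88a55ee, b9a5472}.
Common ancestors: {b9a5472}.
The only common ancestor is b9a5472, so it is the merge base.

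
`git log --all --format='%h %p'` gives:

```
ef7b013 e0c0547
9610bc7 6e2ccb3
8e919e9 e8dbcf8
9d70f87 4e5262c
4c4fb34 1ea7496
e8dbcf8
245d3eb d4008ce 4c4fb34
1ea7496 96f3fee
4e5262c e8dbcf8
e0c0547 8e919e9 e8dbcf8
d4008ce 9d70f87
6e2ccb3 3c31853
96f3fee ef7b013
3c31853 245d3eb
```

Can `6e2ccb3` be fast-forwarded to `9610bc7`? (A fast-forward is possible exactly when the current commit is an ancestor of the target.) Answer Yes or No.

Yes

A fast-forward from 6e2ccb3 to 9610bc7 is possible iff 6e2ccb3 is an ancestor of 9610bc7.
Ancestors of 9610bc7: {1ea7496, 245d3eb, 3c31853, 4c4fb34, 4e5262c, 6e2ccb3, 8e919e9, 9610bc7, 96f3fee, 9d70f87, d4008ce, e0c0547, e8dbcf8, ef7b013}.
6e2ccb3 is among them, so fast-forward is possible.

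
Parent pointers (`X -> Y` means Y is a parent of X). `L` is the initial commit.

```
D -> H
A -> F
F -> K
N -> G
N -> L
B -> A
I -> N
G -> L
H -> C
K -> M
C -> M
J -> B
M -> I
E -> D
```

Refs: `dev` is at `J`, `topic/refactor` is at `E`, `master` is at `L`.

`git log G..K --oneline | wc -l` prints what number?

4

Reachable from K: {G, I, K, L, M, N}.
Reachable from G: {G, L}.
In K's history but not G's: {I, K, M, N} — 4 commits.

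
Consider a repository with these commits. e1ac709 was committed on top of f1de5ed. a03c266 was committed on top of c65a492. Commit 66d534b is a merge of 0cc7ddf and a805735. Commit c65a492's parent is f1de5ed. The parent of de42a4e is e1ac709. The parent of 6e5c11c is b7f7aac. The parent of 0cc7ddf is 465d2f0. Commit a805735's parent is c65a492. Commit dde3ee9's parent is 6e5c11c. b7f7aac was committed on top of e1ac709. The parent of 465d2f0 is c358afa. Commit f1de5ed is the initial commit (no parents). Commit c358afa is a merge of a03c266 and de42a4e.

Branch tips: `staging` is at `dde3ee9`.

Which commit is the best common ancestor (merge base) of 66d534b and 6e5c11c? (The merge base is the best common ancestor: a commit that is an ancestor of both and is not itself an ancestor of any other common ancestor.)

e1ac709

Ancestors of 66d534b: {0cc7ddf, 465d2f0, 66d534b, a03c266, a805735, c358afa, c65a492, de42a4e, e1ac709, f1de5ed}.
Ancestors of 6e5c11c: {6e5c11c, b7f7aac, e1ac709, f1de5ed}.
Common ancestors: {e1ac709, f1de5ed}.
Among these, e1ac709 is not an ancestor of any other common ancestor — it is the merge base.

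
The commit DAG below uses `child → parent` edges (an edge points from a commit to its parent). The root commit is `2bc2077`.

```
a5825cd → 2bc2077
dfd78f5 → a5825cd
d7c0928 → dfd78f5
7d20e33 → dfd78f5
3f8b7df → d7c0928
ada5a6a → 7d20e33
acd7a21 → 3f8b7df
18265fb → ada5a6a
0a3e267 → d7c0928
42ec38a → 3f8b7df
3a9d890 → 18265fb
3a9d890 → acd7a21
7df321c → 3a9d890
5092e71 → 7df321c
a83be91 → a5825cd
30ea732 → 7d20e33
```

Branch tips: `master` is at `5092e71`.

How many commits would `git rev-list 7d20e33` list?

Walking parent pointers from 7d20e33: reachable set = {2bc2077, 7d20e33, a5825cd, dfd78f5}.
That is 4 commits.

4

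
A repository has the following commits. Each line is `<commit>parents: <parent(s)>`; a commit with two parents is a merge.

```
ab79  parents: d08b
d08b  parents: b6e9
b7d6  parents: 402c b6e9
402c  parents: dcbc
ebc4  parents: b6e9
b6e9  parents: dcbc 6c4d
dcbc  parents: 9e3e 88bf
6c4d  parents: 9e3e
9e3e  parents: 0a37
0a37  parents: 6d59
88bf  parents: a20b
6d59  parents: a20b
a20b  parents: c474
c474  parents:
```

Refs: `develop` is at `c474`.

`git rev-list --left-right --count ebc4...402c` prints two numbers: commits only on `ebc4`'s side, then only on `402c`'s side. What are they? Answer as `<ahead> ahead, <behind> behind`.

3 ahead, 1 behind

Reachable from ebc4: {0a37, 6c4d, 6d59, 88bf, 9e3e, a20b, b6e9, c474, dcbc, ebc4}.
Reachable from 402c: {0a37, 402c, 6d59, 88bf, 9e3e, a20b, c474, dcbc}.
Only in ebc4's history (ahead): {6c4d, b6e9, ebc4} — 3.
Only in 402c's history (behind): {402c} — 1.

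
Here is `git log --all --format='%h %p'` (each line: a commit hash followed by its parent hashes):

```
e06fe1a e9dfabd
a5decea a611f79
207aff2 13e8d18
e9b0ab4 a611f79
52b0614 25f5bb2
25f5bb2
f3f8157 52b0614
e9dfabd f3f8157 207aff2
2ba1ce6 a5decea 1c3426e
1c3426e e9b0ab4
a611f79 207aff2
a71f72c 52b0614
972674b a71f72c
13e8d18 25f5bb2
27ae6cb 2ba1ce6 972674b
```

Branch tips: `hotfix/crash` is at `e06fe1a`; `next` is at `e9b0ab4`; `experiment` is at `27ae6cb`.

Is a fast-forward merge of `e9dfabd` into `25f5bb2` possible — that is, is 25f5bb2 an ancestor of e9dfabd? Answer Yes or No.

A fast-forward from 25f5bb2 to e9dfabd is possible iff 25f5bb2 is an ancestor of e9dfabd.
Ancestors of e9dfabd: {13e8d18, 207aff2, 25f5bb2, 52b0614, e9dfabd, f3f8157}.
25f5bb2 is among them, so fast-forward is possible.

Yes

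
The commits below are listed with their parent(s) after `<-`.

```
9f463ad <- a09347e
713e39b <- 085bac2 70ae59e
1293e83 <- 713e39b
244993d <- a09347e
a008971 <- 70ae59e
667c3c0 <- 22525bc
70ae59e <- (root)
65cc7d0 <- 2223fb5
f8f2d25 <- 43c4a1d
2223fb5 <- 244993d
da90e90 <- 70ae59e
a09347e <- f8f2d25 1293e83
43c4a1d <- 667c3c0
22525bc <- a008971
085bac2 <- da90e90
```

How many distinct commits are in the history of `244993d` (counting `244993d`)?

12

Walking parent pointers from 244993d: reachable set = {085bac2, 1293e83, 22525bc, 244993d, 43c4a1d, 667c3c0, 70ae59e, 713e39b, a008971, a09347e, da90e90, f8f2d25}.
That is 12 commits.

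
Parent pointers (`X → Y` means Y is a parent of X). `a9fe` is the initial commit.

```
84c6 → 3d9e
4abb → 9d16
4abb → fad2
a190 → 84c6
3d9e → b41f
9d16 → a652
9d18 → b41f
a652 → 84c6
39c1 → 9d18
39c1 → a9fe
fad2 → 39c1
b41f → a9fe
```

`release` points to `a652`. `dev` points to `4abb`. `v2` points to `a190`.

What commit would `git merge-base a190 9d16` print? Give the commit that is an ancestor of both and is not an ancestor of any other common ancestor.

84c6

Ancestors of a190: {3d9e, 84c6, a190, a9fe, b41f}.
Ancestors of 9d16: {3d9e, 84c6, 9d16, a652, a9fe, b41f}.
Common ancestors: {3d9e, 84c6, a9fe, b41f}.
Among these, 84c6 is not an ancestor of any other common ancestor — it is the merge base.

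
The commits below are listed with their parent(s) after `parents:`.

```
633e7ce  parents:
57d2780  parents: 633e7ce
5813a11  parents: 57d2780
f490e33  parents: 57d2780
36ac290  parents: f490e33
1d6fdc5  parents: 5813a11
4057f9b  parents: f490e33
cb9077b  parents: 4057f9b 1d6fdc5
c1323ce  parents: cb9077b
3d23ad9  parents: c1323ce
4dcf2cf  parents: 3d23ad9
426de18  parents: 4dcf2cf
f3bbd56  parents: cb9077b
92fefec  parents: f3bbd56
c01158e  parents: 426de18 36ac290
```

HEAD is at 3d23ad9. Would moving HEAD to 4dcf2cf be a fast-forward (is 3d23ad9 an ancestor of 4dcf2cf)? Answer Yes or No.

A fast-forward from 3d23ad9 to 4dcf2cf is possible iff 3d23ad9 is an ancestor of 4dcf2cf.
Ancestors of 4dcf2cf: {1d6fdc5, 3d23ad9, 4057f9b, 4dcf2cf, 57d2780, 5813a11, 633e7ce, c1323ce, cb9077b, f490e33}.
3d23ad9 is among them, so fast-forward is possible.

Yes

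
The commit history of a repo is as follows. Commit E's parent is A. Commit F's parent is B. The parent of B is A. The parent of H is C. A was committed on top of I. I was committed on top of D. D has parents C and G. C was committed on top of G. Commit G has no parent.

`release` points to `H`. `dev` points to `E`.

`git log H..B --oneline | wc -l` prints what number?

Reachable from B: {A, B, C, D, G, I}.
Reachable from H: {C, G, H}.
In B's history but not H's: {A, B, D, I} — 4 commits.

4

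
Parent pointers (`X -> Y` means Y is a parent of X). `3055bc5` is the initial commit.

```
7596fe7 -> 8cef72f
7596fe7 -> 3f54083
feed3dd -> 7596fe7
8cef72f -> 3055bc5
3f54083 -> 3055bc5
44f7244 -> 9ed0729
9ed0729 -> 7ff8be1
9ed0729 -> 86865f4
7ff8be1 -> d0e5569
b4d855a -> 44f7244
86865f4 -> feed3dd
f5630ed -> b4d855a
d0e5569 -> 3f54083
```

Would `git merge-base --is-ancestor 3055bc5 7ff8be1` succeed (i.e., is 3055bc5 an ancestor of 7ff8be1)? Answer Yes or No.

Ancestors of 7ff8be1 (commits reachable by following parents): {3055bc5, 3f54083, 7ff8be1, d0e5569}.
3055bc5 is in that set, so it is an ancestor of 7ff8be1.

Yes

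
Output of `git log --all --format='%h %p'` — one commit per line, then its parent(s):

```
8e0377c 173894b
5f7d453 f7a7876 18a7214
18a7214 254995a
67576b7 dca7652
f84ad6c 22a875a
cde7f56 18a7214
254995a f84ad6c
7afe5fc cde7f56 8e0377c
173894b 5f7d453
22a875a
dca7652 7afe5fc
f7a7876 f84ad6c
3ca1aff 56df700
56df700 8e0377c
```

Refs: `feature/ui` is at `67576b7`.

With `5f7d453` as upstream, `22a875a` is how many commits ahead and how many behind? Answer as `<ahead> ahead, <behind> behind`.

Reachable from 22a875a: {22a875a}.
Reachable from 5f7d453: {18a7214, 22a875a, 254995a, 5f7d453, f7a7876, f84ad6c}.
Only in 22a875a's history (ahead): {} — 0.
Only in 5f7d453's history (behind): {18a7214, 254995a, 5f7d453, f7a7876, f84ad6c} — 5.

0 ahead, 5 behind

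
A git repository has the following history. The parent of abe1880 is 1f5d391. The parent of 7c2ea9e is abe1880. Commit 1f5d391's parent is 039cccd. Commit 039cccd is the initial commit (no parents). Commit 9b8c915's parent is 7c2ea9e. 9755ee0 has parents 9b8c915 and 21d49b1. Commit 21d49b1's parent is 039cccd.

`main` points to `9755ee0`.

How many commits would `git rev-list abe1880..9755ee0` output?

4

Reachable from 9755ee0: {039cccd, 1f5d391, 21d49b1, 7c2ea9e, 9755ee0, 9b8c915, abe1880}.
Reachable from abe1880: {039cccd, 1f5d391, abe1880}.
In 9755ee0's history but not abe1880's: {21d49b1, 7c2ea9e, 9755ee0, 9b8c915} — 4 commits.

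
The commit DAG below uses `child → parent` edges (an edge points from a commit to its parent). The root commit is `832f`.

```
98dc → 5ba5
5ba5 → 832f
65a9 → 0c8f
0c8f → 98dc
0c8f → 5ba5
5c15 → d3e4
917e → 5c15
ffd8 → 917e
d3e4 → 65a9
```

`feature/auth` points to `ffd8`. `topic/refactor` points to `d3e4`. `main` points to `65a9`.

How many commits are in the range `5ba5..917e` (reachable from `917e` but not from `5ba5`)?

Reachable from 917e: {0c8f, 5ba5, 5c15, 65a9, 832f, 917e, 98dc, d3e4}.
Reachable from 5ba5: {5ba5, 832f}.
In 917e's history but not 5ba5's: {0c8f, 5c15, 65a9, 917e, 98dc, d3e4} — 6 commits.

6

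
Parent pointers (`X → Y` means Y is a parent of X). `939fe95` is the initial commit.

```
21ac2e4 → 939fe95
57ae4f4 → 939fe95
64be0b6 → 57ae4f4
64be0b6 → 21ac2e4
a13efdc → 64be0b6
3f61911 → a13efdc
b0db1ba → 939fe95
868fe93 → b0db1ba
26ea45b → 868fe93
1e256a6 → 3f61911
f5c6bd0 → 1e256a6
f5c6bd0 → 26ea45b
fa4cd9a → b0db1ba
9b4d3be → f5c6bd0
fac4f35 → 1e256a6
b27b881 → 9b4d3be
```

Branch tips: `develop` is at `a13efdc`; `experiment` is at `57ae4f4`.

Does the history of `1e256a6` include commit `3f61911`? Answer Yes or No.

Ancestors of 1e256a6 (commits reachable by following parents): {1e256a6, 21ac2e4, 3f61911, 57ae4f4, 64be0b6, 939fe95, a13efdc}.
3f61911 is in that set, so it is an ancestor of 1e256a6.

Yes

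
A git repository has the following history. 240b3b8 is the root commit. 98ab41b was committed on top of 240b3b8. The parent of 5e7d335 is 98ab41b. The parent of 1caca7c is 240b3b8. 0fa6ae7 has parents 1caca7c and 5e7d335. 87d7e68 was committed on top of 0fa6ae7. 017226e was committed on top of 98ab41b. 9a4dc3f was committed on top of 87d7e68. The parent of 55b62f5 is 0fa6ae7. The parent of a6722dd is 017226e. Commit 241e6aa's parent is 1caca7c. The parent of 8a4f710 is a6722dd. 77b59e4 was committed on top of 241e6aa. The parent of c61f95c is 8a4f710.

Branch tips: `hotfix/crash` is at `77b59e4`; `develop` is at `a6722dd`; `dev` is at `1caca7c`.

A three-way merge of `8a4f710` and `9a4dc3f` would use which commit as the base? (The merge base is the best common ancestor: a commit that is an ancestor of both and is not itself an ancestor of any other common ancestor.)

Ancestors of 8a4f710: {017226e, 240b3b8, 8a4f710, 98ab41b, a6722dd}.
Ancestors of 9a4dc3f: {0fa6ae7, 1caca7c, 240b3b8, 5e7d335, 87d7e68, 98ab41b, 9a4dc3f}.
Common ancestors: {240b3b8, 98ab41b}.
Among these, 98ab41b is not an ancestor of any other common ancestor — it is the merge base.

98ab41b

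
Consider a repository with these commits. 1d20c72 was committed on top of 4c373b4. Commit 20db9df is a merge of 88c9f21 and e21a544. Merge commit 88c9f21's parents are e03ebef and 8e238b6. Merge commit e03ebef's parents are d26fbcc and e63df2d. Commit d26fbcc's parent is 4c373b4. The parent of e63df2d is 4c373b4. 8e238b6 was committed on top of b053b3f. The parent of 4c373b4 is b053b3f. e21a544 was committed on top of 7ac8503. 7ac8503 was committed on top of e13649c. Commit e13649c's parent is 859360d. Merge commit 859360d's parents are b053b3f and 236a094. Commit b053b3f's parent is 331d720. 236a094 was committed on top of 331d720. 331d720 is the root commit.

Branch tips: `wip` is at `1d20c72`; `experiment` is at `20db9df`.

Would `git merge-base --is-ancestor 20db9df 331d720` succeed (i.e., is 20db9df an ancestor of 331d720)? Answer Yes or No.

Ancestors of 331d720: {331d720}.
20db9df is not in that set, so it is not an ancestor of 331d720.

No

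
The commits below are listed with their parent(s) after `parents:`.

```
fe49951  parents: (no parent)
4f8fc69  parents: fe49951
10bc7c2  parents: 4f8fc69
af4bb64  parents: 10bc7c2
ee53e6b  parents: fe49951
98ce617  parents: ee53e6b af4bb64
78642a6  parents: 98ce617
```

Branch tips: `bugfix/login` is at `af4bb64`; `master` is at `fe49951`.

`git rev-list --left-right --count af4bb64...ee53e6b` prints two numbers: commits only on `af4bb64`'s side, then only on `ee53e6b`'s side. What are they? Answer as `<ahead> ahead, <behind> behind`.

Reachable from af4bb64: {10bc7c2, 4f8fc69, af4bb64, fe49951}.
Reachable from ee53e6b: {ee53e6b, fe49951}.
Only in af4bb64's history (ahead): {10bc7c2, 4f8fc69, af4bb64} — 3.
Only in ee53e6b's history (behind): {ee53e6b} — 1.

3 ahead, 1 behind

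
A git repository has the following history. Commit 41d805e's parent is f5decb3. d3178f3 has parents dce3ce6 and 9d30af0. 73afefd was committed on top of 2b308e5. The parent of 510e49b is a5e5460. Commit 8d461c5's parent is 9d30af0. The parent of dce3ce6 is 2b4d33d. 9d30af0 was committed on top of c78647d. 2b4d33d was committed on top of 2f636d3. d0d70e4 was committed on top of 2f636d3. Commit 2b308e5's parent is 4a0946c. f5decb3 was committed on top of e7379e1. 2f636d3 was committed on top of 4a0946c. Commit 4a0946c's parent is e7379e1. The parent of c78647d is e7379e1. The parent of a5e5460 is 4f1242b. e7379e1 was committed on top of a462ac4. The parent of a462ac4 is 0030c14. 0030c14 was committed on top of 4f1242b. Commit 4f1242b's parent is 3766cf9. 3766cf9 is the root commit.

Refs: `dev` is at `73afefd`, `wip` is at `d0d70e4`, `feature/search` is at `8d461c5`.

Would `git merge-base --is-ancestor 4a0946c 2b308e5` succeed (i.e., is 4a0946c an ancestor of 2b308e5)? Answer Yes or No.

Yes

Ancestors of 2b308e5 (commits reachable by following parents): {0030c14, 2b308e5, 3766cf9, 4a0946c, 4f1242b, a462ac4, e7379e1}.
4a0946c is in that set, so it is an ancestor of 2b308e5.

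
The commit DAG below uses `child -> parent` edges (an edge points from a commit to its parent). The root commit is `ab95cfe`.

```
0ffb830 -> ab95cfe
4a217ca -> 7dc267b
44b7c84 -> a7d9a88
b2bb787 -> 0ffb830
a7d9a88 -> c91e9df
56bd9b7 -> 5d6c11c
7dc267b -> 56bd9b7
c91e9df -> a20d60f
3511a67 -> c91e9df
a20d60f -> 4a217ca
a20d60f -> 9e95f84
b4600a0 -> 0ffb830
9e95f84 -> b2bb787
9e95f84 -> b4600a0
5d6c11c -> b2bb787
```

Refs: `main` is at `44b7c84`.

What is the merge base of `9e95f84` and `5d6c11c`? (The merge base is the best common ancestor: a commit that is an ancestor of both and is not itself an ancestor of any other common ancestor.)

Ancestors of 9e95f84: {0ffb830, 9e95f84, ab95cfe, b2bb787, b4600a0}.
Ancestors of 5d6c11c: {0ffb830, 5d6c11c, ab95cfe, b2bb787}.
Common ancestors: {0ffb830, ab95cfe, b2bb787}.
Among these, b2bb787 is not an ancestor of any other common ancestor — it is the merge base.

b2bb787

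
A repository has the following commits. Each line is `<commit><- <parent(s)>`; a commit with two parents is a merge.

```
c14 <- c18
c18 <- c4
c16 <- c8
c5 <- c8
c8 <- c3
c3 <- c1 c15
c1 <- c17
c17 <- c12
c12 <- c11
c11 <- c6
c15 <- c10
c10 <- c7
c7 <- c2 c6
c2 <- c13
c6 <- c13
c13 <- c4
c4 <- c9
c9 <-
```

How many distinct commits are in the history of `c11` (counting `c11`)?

Walking parent pointers from c11: reachable set = {c11, c13, c4, c6, c9}.
That is 5 commits.

5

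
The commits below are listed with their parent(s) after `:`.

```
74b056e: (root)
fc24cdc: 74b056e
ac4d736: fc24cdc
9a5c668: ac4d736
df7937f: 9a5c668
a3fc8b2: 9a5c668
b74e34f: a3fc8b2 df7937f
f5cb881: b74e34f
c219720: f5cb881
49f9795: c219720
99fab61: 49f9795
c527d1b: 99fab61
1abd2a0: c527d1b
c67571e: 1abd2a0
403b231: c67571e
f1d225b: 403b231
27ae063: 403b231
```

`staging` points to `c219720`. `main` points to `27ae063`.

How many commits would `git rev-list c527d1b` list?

12

Walking parent pointers from c527d1b: reachable set = {49f9795, 74b056e, 99fab61, 9a5c668, a3fc8b2, ac4d736, b74e34f, c219720, c527d1b, df7937f, f5cb881, fc24cdc}.
That is 12 commits.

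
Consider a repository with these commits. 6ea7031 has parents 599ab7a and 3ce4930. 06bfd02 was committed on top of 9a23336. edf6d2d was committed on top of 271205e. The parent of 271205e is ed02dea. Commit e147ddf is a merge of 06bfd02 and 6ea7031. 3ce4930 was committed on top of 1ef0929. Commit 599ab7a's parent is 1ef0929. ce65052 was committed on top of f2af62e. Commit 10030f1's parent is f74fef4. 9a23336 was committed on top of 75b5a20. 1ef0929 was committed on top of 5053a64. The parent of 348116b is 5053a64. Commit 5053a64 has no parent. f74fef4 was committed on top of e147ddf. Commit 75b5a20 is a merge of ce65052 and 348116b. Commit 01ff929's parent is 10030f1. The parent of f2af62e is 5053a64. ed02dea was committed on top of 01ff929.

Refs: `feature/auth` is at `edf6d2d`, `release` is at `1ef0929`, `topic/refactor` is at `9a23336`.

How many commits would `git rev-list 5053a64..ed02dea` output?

15

Reachable from ed02dea: {01ff929, 06bfd02, 10030f1, 1ef0929, 348116b, 3ce4930, 5053a64, 599ab7a, 6ea7031, 75b5a20, 9a23336, ce65052, e147ddf, ed02dea, f2af62e, f74fef4}.
Reachable from 5053a64: {5053a64}.
In ed02dea's history but not 5053a64's: {01ff929, 06bfd02, 10030f1, 1ef0929, 348116b, 3ce4930, 599ab7a, 6ea7031, 75b5a20, 9a23336, ce65052, e147ddf, ed02dea, f2af62e, f74fef4} — 15 commits.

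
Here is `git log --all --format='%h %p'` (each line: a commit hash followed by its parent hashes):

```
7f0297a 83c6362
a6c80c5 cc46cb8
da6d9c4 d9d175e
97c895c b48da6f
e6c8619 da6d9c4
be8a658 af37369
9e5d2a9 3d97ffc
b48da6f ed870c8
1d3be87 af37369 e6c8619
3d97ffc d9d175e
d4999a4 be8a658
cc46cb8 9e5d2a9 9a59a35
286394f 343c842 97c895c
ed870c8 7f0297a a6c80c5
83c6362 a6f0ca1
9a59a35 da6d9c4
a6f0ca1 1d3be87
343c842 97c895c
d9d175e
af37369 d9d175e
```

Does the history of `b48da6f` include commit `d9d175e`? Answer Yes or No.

Yes

Ancestors of b48da6f (commits reachable by following parents): {1d3be87, 3d97ffc, 7f0297a, 83c6362, 9a59a35, 9e5d2a9, a6c80c5, a6f0ca1, af37369, b48da6f, cc46cb8, d9d175e, da6d9c4, e6c8619, ed870c8}.
d9d175e is in that set, so it is an ancestor of b48da6f.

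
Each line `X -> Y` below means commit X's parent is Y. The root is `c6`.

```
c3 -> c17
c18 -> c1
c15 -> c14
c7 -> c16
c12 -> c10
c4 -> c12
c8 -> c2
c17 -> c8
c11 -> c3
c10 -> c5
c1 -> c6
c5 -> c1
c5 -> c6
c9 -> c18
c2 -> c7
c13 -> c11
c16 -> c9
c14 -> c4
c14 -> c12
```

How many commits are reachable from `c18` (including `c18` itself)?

Walking parent pointers from c18: reachable set = {c1, c18, c6}.
That is 3 commits.

3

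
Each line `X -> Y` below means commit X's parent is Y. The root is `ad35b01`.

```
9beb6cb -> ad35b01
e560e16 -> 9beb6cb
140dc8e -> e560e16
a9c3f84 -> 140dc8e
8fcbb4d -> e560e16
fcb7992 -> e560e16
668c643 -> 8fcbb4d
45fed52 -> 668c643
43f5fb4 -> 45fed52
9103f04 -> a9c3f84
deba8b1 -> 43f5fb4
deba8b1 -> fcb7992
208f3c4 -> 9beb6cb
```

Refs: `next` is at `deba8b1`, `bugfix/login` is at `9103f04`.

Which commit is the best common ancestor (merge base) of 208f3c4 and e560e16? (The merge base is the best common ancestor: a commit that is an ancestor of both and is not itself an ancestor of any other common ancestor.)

Ancestors of 208f3c4: {208f3c4, 9beb6cb, ad35b01}.
Ancestors of e560e16: {9beb6cb, ad35b01, e560e16}.
Common ancestors: {9beb6cb, ad35b01}.
Among these, 9beb6cb is not an ancestor of any other common ancestor — it is the merge base.

9beb6cb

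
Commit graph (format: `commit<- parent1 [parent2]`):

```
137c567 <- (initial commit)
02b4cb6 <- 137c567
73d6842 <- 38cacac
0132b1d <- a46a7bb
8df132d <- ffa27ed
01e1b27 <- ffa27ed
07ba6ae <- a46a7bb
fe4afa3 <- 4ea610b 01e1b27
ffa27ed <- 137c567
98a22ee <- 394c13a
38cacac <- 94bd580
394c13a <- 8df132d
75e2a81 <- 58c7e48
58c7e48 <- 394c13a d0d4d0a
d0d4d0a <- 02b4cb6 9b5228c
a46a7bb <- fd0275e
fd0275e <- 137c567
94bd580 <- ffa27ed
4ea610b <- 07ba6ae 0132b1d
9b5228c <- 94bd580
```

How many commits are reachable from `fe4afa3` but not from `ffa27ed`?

Reachable from fe4afa3: {0132b1d, 01e1b27, 07ba6ae, 137c567, 4ea610b, a46a7bb, fd0275e, fe4afa3, ffa27ed}.
Reachable from ffa27ed: {137c567, ffa27ed}.
In fe4afa3's history but not ffa27ed's: {0132b1d, 01e1b27, 07ba6ae, 4ea610b, a46a7bb, fd0275e, fe4afa3} — 7 commits.

7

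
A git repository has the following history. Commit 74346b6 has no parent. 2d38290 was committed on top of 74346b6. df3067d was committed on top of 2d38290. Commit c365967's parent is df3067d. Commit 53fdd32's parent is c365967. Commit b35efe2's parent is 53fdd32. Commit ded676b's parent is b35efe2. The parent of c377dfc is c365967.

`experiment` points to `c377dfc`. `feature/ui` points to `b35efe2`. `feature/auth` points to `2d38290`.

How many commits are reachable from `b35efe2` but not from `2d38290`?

Reachable from b35efe2: {2d38290, 53fdd32, 74346b6, b35efe2, c365967, df3067d}.
Reachable from 2d38290: {2d38290, 74346b6}.
In b35efe2's history but not 2d38290's: {53fdd32, b35efe2, c365967, df3067d} — 4 commits.

4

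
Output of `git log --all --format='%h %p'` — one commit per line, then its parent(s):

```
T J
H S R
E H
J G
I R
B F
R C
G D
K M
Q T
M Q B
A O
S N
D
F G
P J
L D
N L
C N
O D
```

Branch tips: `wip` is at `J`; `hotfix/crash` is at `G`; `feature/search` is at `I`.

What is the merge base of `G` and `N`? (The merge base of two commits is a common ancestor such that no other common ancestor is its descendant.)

D

Ancestors of G: {D, G}.
Ancestors of N: {D, L, N}.
Common ancestors: {D}.
The only common ancestor is D, so it is the merge base.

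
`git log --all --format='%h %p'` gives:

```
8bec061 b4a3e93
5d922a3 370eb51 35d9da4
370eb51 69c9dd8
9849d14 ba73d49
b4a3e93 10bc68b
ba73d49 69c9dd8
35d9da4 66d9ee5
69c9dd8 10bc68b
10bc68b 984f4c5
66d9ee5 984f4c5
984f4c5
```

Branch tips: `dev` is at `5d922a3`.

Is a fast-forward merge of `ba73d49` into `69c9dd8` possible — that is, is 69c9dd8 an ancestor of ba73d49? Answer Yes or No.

Yes

A fast-forward from 69c9dd8 to ba73d49 is possible iff 69c9dd8 is an ancestor of ba73d49.
Ancestors of ba73d49: {10bc68b, 69c9dd8, 984f4c5, ba73d49}.
69c9dd8 is among them, so fast-forward is possible.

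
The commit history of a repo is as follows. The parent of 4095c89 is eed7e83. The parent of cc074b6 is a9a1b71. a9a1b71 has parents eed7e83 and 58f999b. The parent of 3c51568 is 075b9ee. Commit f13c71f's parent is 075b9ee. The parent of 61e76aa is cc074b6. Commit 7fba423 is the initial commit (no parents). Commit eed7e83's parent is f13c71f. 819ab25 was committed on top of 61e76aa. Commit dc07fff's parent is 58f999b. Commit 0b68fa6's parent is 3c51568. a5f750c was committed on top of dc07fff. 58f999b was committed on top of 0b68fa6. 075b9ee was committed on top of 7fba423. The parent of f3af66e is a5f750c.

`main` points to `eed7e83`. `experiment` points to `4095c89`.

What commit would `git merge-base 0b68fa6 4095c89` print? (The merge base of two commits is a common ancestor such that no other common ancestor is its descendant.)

Ancestors of 0b68fa6: {075b9ee, 0b68fa6, 3c51568, 7fba423}.
Ancestors of 4095c89: {075b9ee, 4095c89, 7fba423, eed7e83, f13c71f}.
Common ancestors: {075b9ee, 7fba423}.
Among these, 075b9ee is not an ancestor of any other common ancestor — it is the merge base.

075b9ee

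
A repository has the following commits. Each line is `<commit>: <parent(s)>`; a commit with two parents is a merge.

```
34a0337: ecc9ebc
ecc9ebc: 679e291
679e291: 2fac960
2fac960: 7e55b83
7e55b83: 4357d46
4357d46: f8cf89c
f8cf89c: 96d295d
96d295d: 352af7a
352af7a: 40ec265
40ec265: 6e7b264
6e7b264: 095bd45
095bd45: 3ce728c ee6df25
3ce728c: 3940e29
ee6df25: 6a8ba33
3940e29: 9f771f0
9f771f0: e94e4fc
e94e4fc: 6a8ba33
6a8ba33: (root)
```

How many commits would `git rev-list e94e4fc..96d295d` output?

Reachable from 96d295d: {095bd45, 352af7a, 3940e29, 3ce728c, 40ec265, 6a8ba33, 6e7b264, 96d295d, 9f771f0, e94e4fc, ee6df25}.
Reachable from e94e4fc: {6a8ba33, e94e4fc}.
In 96d295d's history but not e94e4fc's: {095bd45, 352af7a, 3940e29, 3ce728c, 40ec265, 6e7b264, 96d295d, 9f771f0, ee6df25} — 9 commits.

9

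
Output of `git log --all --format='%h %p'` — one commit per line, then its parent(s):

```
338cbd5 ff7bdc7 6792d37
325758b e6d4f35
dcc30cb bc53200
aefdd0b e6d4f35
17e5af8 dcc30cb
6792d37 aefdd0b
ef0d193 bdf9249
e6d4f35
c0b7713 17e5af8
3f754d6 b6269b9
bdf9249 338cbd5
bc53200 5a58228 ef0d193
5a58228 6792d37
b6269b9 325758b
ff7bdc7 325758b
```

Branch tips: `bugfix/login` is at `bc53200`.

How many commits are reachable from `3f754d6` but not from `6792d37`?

3

Reachable from 3f754d6: {325758b, 3f754d6, b6269b9, e6d4f35}.
Reachable from 6792d37: {6792d37, aefdd0b, e6d4f35}.
In 3f754d6's history but not 6792d37's: {325758b, 3f754d6, b6269b9} — 3 commits.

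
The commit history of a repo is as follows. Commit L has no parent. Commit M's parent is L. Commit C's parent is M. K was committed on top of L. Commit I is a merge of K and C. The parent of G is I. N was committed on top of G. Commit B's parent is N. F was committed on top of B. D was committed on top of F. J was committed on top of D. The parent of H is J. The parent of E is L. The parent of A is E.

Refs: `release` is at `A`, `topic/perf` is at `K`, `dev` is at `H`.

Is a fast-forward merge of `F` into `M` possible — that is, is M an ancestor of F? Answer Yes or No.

A fast-forward from M to F is possible iff M is an ancestor of F.
Ancestors of F: {B, C, F, G, I, K, L, M, N}.
M is among them, so fast-forward is possible.

Yes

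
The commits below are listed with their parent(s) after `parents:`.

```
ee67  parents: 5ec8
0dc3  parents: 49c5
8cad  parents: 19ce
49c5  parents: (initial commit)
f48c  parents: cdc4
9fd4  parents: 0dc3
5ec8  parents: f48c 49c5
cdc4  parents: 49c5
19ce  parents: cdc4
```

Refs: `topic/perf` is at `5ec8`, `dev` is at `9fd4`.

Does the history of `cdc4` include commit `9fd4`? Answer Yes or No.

No

Ancestors of cdc4: {49c5, cdc4}.
9fd4 is not in that set, so it is not an ancestor of cdc4.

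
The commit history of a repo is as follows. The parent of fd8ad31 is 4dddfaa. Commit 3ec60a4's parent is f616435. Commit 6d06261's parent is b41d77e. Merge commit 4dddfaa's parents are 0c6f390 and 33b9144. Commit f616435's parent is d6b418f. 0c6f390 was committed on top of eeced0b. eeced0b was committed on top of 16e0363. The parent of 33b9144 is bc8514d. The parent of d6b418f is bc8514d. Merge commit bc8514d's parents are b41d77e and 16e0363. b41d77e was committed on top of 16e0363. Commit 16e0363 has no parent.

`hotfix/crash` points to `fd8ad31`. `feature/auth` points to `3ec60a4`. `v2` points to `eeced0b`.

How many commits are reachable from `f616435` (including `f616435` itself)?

5

Walking parent pointers from f616435: reachable set = {16e0363, b41d77e, bc8514d, d6b418f, f616435}.
That is 5 commits.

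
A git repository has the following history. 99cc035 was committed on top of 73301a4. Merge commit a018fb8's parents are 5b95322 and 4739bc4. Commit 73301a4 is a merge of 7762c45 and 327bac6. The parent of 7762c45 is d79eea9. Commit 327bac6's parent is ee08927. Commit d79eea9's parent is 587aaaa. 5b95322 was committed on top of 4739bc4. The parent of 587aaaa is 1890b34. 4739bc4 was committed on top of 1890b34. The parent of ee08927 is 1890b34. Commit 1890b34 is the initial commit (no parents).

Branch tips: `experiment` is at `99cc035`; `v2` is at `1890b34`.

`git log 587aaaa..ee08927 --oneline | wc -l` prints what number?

Reachable from ee08927: {1890b34, ee08927}.
Reachable from 587aaaa: {1890b34, 587aaaa}.
In ee08927's history but not 587aaaa's: {ee08927} — 1 commit.

1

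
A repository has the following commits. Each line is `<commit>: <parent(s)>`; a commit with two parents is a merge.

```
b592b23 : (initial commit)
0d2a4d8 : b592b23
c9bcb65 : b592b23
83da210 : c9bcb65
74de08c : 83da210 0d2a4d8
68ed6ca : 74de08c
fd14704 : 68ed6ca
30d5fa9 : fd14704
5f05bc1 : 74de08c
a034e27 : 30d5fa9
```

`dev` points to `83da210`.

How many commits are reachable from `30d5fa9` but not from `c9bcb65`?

Reachable from 30d5fa9: {0d2a4d8, 30d5fa9, 68ed6ca, 74de08c, 83da210, b592b23, c9bcb65, fd14704}.
Reachable from c9bcb65: {b592b23, c9bcb65}.
In 30d5fa9's history but not c9bcb65's: {0d2a4d8, 30d5fa9, 68ed6ca, 74de08c, 83da210, fd14704} — 6 commits.

6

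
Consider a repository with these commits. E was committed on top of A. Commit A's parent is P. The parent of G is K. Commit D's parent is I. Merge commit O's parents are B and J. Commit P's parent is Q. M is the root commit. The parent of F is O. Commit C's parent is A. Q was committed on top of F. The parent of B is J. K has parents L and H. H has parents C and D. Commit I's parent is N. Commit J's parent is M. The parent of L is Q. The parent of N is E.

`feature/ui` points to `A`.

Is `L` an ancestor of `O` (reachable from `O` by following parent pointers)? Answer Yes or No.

No

Ancestors of O: {B, J, M, O}.
L is not in that set, so it is not an ancestor of O.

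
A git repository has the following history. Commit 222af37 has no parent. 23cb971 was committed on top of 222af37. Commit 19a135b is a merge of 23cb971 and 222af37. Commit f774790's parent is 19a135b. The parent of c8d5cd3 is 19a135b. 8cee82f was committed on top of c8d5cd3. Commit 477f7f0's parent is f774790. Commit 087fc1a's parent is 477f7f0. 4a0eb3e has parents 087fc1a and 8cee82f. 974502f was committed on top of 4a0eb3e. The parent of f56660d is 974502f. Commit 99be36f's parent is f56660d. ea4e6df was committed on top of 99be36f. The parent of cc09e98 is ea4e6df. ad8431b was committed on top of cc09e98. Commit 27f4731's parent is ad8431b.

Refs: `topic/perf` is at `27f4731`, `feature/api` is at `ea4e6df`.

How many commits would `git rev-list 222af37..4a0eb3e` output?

8

Reachable from 4a0eb3e: {087fc1a, 19a135b, 222af37, 23cb971, 477f7f0, 4a0eb3e, 8cee82f, c8d5cd3, f774790}.
Reachable from 222af37: {222af37}.
In 4a0eb3e's history but not 222af37's: {087fc1a, 19a135b, 23cb971, 477f7f0, 4a0eb3e, 8cee82f, c8d5cd3, f774790} — 8 commits.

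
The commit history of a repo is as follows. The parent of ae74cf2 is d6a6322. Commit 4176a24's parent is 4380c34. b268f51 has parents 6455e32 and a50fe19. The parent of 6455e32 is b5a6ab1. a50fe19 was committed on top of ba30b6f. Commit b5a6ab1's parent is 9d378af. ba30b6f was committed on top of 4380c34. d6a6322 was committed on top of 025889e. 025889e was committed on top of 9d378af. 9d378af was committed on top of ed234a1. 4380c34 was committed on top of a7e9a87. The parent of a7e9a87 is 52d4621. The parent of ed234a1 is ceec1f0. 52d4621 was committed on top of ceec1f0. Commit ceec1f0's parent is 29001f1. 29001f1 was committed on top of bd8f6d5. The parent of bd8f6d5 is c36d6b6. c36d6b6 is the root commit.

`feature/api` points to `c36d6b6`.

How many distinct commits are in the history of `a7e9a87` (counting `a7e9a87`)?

Walking parent pointers from a7e9a87: reachable set = {29001f1, 52d4621, a7e9a87, bd8f6d5, c36d6b6, ceec1f0}.
That is 6 commits.

6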